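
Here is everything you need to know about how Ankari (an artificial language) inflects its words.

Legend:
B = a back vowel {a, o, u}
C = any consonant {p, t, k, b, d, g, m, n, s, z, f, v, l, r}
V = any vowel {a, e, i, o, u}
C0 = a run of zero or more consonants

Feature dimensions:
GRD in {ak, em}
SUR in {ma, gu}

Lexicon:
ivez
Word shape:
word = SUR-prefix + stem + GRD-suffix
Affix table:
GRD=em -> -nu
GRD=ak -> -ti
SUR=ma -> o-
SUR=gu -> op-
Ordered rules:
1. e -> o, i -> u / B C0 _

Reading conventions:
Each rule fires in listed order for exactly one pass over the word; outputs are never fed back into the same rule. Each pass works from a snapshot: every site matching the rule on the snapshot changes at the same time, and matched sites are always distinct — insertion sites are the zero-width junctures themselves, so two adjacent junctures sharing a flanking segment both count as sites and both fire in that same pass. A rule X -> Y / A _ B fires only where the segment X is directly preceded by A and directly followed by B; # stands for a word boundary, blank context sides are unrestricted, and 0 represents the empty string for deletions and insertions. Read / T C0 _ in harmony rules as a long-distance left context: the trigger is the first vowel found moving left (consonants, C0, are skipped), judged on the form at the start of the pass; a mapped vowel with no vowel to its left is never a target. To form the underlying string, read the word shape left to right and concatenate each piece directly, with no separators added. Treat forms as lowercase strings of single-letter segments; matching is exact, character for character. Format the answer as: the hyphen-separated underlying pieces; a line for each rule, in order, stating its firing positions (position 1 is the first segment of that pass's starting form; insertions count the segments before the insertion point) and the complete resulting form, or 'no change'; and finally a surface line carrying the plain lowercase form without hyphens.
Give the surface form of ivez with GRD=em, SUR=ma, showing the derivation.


underlying: o-ivez-nu
1. e -> o, i -> u / B C0 _: fires at position(s) 2: ouveznu
surface: ouveznu


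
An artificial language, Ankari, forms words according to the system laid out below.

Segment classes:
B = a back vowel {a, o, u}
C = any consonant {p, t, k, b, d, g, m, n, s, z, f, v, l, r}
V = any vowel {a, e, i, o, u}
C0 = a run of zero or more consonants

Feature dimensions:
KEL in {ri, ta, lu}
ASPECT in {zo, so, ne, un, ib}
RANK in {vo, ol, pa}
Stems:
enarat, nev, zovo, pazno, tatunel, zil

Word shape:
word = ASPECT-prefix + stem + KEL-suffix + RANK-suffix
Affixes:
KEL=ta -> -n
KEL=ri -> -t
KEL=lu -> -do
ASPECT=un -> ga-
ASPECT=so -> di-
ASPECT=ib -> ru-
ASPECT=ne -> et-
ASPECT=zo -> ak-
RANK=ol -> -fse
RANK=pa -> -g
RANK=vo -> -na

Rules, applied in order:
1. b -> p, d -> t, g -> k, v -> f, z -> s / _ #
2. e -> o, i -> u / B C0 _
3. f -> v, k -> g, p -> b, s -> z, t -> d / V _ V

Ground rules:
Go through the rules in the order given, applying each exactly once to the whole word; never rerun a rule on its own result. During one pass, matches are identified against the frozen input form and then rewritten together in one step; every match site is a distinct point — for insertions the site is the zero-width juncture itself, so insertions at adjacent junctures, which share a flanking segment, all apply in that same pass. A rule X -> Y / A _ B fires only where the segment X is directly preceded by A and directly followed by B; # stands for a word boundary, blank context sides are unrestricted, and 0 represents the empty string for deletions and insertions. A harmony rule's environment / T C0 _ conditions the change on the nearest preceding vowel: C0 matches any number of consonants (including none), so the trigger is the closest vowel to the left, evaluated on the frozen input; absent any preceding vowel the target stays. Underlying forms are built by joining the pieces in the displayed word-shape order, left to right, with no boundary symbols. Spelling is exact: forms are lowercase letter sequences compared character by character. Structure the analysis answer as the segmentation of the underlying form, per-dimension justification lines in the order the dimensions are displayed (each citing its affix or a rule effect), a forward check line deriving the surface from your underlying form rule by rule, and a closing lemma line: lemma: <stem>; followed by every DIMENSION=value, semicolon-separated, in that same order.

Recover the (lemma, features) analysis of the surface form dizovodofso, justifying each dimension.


underlying: di-zovo-do-fse
KEL=lu - signalled by the affix -do
ASPECT=so - signalled by the affix di-
RANK=ol - signalled by the affix -fse
check: dizovodofse -> dizovodofse -> dizovodofso -> dizovodofso
lemma: zovo; KEL=lu; ASPECT=so; RANK=ol


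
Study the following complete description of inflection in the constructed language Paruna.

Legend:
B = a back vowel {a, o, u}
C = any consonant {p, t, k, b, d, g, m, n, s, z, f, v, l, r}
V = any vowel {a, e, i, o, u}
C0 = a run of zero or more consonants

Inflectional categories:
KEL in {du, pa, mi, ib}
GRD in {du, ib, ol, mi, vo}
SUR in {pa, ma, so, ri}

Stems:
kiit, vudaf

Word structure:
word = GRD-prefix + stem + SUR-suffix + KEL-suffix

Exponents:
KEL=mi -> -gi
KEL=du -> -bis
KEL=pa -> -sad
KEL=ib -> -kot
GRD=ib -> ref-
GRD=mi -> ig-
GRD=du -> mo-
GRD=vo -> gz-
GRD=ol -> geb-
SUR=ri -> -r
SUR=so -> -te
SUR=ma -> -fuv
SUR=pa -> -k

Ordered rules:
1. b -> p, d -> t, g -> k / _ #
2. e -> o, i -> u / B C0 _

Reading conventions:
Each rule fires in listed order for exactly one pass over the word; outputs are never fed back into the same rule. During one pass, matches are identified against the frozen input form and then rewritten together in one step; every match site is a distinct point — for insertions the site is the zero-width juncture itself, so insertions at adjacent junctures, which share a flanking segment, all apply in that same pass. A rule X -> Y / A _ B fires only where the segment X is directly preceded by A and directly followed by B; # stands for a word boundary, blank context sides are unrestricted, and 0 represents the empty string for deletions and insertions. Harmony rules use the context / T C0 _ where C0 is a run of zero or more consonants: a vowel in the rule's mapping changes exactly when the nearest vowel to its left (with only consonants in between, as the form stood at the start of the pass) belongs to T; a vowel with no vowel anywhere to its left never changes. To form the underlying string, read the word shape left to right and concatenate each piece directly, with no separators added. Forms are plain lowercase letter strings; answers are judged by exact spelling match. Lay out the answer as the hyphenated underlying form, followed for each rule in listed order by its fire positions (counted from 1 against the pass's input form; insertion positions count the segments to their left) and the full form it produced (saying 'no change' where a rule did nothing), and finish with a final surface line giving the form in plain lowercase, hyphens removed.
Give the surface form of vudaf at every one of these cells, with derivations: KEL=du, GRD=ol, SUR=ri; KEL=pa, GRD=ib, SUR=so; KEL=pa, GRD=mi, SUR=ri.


cell KEL=du, GRD=ol, SUR=ri:
underlying: geb-vudaf-r-bis
1. b -> p, d -> t, g -> k / _ #: no change
2. e -> o, i -> u / B C0 _: fires at position(s) 11: gebvudafrbus
surface: gebvudafrbus

cell KEL=pa, GRD=ib, SUR=so:
underlying: ref-vudaf-te-sad
1. b -> p, d -> t, g -> k / _ #: fires at position(s) 13: refvudaftesat
2. e -> o, i -> u / B C0 _: fires at position(s) 10: refvudaftosat
surface: refvudaftosat

cell KEL=pa, GRD=mi, SUR=ri:
underlying: ig-vudaf-r-sad
1. b -> p, d -> t, g -> k / _ #: fires at position(s) 11: igvudafrsat
2. e -> o, i -> u / B C0 _: no change
surface: igvudafrsat


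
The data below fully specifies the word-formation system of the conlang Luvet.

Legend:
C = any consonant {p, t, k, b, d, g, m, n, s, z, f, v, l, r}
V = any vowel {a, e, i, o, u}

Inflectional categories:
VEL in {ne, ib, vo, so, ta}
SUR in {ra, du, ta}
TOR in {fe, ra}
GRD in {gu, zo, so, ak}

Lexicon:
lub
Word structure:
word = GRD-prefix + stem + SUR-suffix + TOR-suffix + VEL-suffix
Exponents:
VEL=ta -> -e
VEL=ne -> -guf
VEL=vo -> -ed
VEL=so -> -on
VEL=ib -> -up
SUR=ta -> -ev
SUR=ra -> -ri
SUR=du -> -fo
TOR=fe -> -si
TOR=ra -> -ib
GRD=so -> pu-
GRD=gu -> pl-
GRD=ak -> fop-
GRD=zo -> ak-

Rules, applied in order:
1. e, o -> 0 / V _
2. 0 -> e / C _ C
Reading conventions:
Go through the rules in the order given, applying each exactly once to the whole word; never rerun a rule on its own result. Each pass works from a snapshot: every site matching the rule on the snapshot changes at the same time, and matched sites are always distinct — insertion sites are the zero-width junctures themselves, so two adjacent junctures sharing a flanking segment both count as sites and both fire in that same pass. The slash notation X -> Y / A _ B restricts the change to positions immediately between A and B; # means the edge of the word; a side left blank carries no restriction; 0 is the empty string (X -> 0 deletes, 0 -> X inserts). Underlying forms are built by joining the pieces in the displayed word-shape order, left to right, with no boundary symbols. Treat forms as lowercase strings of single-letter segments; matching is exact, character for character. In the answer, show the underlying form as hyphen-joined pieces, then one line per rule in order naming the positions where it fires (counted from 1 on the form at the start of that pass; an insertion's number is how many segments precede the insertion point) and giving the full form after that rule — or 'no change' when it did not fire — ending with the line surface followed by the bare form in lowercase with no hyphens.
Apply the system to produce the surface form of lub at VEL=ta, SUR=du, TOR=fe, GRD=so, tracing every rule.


underlying: pu-lub-fo-si-e
1. e, o -> 0 / V _: fires at position(s) 10: pulubfosi
2. 0 -> e / C _ C: inserts after position(s) 5: pulubefosi
surface: pulubefosi


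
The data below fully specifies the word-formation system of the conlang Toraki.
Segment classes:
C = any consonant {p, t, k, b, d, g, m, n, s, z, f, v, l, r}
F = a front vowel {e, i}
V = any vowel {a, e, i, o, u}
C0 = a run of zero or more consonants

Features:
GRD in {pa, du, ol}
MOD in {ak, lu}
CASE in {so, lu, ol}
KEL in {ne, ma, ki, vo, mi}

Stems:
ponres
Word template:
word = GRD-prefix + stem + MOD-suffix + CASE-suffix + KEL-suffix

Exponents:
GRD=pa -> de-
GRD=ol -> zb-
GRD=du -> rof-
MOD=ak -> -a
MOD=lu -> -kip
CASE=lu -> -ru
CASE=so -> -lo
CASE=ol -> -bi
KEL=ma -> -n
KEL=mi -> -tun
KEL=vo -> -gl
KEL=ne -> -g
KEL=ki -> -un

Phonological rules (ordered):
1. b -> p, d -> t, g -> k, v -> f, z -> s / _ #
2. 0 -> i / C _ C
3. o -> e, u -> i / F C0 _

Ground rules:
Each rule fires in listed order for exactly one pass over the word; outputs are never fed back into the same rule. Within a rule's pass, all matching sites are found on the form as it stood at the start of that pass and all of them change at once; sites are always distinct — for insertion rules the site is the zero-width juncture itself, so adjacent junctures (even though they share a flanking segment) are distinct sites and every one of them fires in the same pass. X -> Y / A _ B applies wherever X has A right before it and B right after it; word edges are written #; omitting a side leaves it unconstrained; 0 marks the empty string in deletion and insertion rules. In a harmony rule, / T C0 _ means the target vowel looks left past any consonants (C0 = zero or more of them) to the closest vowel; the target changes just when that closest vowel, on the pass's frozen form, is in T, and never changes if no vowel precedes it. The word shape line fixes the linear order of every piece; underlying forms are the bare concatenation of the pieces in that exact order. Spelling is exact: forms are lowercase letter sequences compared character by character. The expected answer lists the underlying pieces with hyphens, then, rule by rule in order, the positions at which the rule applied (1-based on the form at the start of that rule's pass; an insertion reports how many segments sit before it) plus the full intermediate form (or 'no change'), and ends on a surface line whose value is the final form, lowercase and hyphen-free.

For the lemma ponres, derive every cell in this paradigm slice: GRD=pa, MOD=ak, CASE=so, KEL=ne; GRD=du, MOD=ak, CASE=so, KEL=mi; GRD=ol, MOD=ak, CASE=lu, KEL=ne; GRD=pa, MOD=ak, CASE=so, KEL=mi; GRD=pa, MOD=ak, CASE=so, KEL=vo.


cell GRD=pa, MOD=ak, CASE=so, KEL=ne:
underlying: de-ponres-a-lo-g
1. b -> p, d -> t, g -> k, v -> f, z -> s / _ #: fires at position(s) 12: deponresalok
2. 0 -> i / C _ C: inserts after position(s) 5: deponiresalok
3. o -> e, u -> i / F C0 _: fires at position(s) 4: depeniresalok
surface: depeniresalok

cell GRD=du, MOD=ak, CASE=so, KEL=mi:
underlying: rof-ponres-a-lo-tun
1. b -> p, d -> t, g -> k, v -> f, z -> s / _ #: no change
2. 0 -> i / C _ C: inserts after position(s) 3, 6: rofiponiresalotun
3. o -> e, u -> i / F C0 _: fires at position(s) 6: rofipeniresalotun
surface: rofipeniresalotun

cell GRD=ol, MOD=ak, CASE=lu, KEL=ne:
underlying: zb-ponres-a-ru-g
1. b -> p, d -> t, g -> k, v -> f, z -> s / _ #: fires at position(s) 12: zbponresaruk
2. 0 -> i / C _ C: inserts after position(s) 1, 2, 5: zibiponiresaruk
3. o -> e, u -> i / F C0 _: fires at position(s) 6: zibipeniresaruk
surface: zibipeniresaruk

cell GRD=pa, MOD=ak, CASE=so, KEL=mi:
underlying: de-ponres-a-lo-tun
1. b -> p, d -> t, g -> k, v -> f, z -> s / _ #: no change
2. 0 -> i / C _ C: inserts after position(s) 5: deponiresalotun
3. o -> e, u -> i / F C0 _: fires at position(s) 4: depeniresalotun
surface: depeniresalotun

cell GRD=pa, MOD=ak, CASE=so, KEL=vo:
underlying: de-ponres-a-lo-gl
1. b -> p, d -> t, g -> k, v -> f, z -> s / _ #: no change
2. 0 -> i / C _ C: inserts after position(s) 5, 12: deponiresalogil
3. o -> e, u -> i / F C0 _: fires at position(s) 4: depeniresalogil
surface: depeniresalogil


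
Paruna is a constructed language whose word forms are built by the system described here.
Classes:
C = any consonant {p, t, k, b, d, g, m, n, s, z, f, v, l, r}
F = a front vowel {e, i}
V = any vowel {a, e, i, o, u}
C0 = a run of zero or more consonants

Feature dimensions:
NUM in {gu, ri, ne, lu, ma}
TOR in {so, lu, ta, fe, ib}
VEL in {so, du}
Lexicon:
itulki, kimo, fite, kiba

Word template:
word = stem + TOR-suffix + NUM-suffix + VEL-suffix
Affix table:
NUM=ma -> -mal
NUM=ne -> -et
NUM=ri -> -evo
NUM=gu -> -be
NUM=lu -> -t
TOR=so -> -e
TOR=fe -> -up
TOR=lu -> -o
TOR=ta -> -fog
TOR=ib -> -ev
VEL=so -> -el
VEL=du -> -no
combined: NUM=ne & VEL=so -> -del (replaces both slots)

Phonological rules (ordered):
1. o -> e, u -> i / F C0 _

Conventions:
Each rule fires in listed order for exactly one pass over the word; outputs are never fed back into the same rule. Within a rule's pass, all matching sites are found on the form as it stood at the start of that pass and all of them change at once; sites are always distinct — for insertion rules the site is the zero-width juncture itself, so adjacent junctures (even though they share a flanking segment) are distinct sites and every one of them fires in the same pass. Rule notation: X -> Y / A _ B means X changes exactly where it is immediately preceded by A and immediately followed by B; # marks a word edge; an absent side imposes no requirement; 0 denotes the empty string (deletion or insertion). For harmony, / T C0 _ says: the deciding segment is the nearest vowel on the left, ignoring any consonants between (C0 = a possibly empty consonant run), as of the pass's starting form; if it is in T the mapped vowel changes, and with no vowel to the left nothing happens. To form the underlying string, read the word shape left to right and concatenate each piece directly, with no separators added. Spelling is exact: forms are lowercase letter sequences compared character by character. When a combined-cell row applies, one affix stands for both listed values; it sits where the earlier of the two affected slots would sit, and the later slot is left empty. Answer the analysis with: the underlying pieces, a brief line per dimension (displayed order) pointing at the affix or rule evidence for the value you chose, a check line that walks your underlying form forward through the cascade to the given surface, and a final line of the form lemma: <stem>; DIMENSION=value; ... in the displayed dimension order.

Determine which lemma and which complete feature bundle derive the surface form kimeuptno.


underlying: kimo-up-t-no
NUM=lu - signalled by the affix -t
TOR=fe - signalled by the affix -up
VEL=du - signalled by the affix -no
check: kimouptno -> kimeuptno
lemma: kimo; NUM=lu; TOR=fe; VEL=du


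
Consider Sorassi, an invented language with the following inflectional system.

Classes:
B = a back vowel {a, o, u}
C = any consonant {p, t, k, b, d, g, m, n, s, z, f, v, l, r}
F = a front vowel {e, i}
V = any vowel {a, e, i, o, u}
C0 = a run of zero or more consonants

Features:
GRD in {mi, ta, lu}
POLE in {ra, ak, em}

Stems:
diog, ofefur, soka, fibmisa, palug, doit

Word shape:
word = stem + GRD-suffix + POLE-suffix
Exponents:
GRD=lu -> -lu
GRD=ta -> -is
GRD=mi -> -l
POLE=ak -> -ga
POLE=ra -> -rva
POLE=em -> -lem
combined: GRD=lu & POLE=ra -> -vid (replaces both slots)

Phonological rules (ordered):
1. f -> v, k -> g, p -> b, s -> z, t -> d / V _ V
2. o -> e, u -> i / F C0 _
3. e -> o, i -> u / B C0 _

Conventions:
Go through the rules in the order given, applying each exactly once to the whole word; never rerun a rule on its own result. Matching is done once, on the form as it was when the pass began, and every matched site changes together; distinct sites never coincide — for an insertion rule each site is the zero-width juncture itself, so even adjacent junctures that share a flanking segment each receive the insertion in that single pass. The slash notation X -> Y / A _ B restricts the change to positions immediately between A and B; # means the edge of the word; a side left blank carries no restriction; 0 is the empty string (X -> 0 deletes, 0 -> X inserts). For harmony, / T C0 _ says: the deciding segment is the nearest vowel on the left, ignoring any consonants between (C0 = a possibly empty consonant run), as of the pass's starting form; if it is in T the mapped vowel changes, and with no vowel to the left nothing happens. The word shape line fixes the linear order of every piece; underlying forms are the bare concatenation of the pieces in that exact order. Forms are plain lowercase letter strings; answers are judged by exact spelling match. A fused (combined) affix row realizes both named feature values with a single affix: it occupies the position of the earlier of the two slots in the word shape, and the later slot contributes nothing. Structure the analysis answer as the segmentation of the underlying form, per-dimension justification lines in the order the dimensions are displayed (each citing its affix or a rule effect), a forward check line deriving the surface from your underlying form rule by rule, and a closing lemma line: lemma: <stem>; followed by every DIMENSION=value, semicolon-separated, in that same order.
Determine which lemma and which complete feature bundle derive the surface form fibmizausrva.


underlying: fibmisa-is-rva
GRD=ta - signalled by the affix -is
POLE=ra - signalled by the affix -rva
check: fibmisaisrva -> fibmizaisrva -> fibmizaisrva -> fibmizausrva
lemma: fibmisa; GRD=ta; POLE=ra


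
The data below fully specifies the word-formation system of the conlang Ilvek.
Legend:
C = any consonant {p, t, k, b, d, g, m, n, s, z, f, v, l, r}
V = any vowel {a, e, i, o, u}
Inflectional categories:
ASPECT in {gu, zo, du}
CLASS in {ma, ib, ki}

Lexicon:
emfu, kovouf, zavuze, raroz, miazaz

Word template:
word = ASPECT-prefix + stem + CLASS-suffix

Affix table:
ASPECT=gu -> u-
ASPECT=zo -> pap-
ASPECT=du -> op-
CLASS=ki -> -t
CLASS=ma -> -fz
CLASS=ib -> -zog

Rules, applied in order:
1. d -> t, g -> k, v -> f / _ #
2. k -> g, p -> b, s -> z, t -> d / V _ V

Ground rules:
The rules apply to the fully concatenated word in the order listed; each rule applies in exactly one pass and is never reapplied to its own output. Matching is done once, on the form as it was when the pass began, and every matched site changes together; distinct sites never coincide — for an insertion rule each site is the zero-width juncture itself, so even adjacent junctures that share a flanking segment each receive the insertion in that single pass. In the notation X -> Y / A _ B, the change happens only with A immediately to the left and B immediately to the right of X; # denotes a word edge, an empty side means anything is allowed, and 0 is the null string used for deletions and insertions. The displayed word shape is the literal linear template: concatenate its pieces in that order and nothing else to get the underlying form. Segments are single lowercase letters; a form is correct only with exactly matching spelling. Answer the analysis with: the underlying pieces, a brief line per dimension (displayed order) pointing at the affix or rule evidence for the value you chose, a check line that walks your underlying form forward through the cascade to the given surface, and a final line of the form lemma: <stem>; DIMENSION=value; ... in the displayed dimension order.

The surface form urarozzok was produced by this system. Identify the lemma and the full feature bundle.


underlying: u-raroz-zog
ASPECT=gu - signalled by the affix u-
CLASS=ib - signalled by the affix -zog
check: urarozzog -> urarozzok -> urarozzok
lemma: raroz; ASPECT=gu; CLASS=ib


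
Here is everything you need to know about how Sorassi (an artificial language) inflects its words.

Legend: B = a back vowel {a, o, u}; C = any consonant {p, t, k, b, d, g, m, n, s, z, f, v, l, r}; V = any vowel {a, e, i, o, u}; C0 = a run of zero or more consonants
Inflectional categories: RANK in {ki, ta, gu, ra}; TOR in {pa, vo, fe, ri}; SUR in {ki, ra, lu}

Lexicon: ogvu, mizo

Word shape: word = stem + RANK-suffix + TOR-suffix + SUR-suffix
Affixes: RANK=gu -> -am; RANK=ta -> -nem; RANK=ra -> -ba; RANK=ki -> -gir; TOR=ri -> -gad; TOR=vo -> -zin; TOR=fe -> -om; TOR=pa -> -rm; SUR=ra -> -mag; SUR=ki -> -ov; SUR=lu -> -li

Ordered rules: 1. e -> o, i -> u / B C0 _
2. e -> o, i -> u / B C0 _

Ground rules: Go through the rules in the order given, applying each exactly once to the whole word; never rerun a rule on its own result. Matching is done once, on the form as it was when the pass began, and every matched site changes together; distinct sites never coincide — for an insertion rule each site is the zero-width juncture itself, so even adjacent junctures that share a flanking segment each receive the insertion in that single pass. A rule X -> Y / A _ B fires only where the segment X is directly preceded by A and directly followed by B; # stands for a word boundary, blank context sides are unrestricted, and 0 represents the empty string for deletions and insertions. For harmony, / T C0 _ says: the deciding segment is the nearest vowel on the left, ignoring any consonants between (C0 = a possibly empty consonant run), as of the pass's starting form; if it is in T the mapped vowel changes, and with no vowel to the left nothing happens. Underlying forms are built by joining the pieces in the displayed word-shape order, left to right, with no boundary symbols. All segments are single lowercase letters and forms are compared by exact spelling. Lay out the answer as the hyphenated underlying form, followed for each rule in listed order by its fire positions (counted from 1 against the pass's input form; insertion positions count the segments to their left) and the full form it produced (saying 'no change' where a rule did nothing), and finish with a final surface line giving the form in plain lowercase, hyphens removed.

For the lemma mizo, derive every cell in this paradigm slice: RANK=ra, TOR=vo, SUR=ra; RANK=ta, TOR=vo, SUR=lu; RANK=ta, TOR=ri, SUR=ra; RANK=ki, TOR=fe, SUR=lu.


cell RANK=ra, TOR=vo, SUR=ra:
underlying: mizo-ba-zin-mag
1. e -> o, i -> u / B C0 _: fires at position(s) 8: mizobazunmag
2. e -> o, i -> u / B C0 _: no change
surface: mizobazunmag

cell RANK=ta, TOR=vo, SUR=lu:
underlying: mizo-nem-zin-li
1. e -> o, i -> u / B C0 _: fires at position(s) 6: mizonomzinli
2. e -> o, i -> u / B C0 _: fires at position(s) 9: mizonomzunli
surface: mizonomzunli

cell RANK=ta, TOR=ri, SUR=ra:
underlying: mizo-nem-gad-mag
1. e -> o, i -> u / B C0 _: fires at position(s) 6: mizonomgadmag
2. e -> o, i -> u / B C0 _: no change
surface: mizonomgadmag

cell RANK=ki, TOR=fe, SUR=lu:
underlying: mizo-gir-om-li
1. e -> o, i -> u / B C0 _: fires at position(s) 6, 11: mizoguromlu
2. e -> o, i -> u / B C0 _: no change
surface: mizoguromlu


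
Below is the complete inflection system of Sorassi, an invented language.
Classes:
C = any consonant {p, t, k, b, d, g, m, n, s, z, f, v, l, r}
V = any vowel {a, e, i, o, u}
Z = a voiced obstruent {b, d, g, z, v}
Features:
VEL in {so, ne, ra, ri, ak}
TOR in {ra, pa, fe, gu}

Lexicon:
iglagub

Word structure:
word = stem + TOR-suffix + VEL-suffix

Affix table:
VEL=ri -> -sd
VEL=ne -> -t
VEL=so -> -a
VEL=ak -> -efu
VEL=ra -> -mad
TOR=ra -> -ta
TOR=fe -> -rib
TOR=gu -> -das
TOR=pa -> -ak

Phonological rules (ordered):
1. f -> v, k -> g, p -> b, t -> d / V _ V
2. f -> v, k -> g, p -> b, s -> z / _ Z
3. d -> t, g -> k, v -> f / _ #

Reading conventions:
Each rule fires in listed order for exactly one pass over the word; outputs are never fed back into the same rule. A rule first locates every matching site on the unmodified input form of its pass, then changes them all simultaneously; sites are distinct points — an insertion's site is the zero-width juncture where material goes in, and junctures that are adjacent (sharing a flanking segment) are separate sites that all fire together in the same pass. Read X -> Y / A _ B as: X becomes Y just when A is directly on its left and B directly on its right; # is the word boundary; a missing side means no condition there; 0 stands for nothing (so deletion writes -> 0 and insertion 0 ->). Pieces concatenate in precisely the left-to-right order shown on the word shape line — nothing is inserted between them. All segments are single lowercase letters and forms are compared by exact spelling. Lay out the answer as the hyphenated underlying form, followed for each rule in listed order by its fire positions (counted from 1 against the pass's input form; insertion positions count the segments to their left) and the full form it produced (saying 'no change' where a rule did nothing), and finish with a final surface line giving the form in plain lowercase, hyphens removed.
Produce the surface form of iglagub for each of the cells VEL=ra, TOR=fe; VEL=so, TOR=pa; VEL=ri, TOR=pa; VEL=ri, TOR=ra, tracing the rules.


cell VEL=ra, TOR=fe:
underlying: iglagub-rib-mad
1. f -> v, k -> g, p -> b, t -> d / V _ V: no change
2. f -> v, k -> g, p -> b, s -> z / _ Z: no change
3. d -> t, g -> k, v -> f / _ #: fires at position(s) 13: iglagubribmat
surface: iglagubribmat

cell VEL=so, TOR=pa:
underlying: iglagub-ak-a
1. f -> v, k -> g, p -> b, t -> d / V _ V: fires at position(s) 9: iglagubaga
2. f -> v, k -> g, p -> b, s -> z / _ Z: no change
3. d -> t, g -> k, v -> f / _ #: no change
surface: iglagubaga

cell VEL=ri, TOR=pa:
underlying: iglagub-ak-sd
1. f -> v, k -> g, p -> b, t -> d / V _ V: no change
2. f -> v, k -> g, p -> b, s -> z / _ Z: fires at position(s) 10: iglagubakzd
3. d -> t, g -> k, v -> f / _ #: fires at position(s) 11: iglagubakzt
surface: iglagubakzt

cell VEL=ri, TOR=ra:
underlying: iglagub-ta-sd
1. f -> v, k -> g, p -> b, t -> d / V _ V: no change
2. f -> v, k -> g, p -> b, s -> z / _ Z: fires at position(s) 10: iglagubtazd
3. d -> t, g -> k, v -> f / _ #: fires at position(s) 11: iglagubtazt
surface: iglagubtazt


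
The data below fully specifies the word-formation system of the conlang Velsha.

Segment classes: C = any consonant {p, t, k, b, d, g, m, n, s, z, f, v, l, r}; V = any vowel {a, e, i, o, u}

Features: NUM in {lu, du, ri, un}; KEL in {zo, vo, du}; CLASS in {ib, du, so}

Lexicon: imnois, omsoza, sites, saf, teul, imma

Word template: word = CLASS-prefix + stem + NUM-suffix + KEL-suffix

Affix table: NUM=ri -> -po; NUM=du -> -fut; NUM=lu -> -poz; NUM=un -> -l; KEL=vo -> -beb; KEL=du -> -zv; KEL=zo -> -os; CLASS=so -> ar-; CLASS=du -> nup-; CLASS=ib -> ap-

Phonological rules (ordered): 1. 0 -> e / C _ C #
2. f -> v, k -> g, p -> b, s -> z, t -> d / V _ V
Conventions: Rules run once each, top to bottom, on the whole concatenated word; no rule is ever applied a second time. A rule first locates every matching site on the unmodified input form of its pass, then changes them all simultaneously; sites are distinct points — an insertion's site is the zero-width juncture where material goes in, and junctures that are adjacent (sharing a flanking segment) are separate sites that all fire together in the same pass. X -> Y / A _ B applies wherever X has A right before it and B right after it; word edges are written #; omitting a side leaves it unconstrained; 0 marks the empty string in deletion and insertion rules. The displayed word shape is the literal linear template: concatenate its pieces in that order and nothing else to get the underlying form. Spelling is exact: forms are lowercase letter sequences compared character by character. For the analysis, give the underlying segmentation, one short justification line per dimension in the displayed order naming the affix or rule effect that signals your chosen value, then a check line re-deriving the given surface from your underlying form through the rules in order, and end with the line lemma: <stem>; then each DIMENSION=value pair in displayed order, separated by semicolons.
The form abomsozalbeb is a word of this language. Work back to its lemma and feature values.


underlying: ap-omsoza-l-beb
NUM=un - signalled by the affix -l
KEL=vo - signalled by the affix -beb
CLASS=ib - signalled by the affix ap-
check: apomsozalbeb -> apomsozalbeb -> abomsozalbeb
lemma: omsoza; NUM=un; KEL=vo; CLASS=ib


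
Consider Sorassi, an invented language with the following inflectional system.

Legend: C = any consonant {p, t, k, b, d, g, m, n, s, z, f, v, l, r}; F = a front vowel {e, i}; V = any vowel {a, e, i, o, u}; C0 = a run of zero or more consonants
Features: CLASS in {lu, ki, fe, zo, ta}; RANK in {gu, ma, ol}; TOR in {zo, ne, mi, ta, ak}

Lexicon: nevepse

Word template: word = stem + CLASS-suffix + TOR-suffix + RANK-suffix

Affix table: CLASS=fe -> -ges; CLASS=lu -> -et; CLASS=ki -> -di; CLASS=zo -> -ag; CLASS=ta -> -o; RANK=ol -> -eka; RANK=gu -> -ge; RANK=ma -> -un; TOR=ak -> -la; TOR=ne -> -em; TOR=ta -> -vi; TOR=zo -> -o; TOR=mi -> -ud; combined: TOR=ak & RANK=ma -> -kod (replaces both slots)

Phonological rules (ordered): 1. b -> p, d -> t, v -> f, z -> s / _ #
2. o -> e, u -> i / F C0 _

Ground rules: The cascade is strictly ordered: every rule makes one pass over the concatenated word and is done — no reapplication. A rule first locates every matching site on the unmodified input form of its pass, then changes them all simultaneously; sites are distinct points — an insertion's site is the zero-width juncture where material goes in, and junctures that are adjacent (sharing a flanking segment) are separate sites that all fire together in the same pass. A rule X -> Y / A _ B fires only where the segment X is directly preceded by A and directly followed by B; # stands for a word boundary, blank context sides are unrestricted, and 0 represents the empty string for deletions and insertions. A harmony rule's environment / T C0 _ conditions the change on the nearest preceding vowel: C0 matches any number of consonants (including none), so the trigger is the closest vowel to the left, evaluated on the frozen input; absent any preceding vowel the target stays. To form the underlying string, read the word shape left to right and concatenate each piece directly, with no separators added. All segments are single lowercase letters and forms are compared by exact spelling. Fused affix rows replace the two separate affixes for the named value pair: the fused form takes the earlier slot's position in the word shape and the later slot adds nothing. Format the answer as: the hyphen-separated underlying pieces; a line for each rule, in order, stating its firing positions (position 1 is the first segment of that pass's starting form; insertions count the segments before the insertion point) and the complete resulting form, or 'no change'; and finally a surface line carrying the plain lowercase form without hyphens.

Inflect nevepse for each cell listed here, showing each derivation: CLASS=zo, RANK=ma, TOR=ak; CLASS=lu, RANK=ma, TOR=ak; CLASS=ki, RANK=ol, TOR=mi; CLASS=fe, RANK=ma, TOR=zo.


cell CLASS=zo, RANK=ma, TOR=ak:
underlying: nevepse-ag-kod
1. b -> p, d -> t, v -> f, z -> s / _ #: fires at position(s) 12: nevepseagkot
2. o -> e, u -> i / F C0 _: no change
surface: nevepseagkot

cell CLASS=lu, RANK=ma, TOR=ak:
underlying: nevepse-et-kod
1. b -> p, d -> t, v -> f, z -> s / _ #: fires at position(s) 12: nevepseetkot
2. o -> e, u -> i / F C0 _: fires at position(s) 11: nevepseetket
surface: nevepseetket

cell CLASS=ki, RANK=ol, TOR=mi:
underlying: nevepse-di-ud-eka
1. b -> p, d -> t, v -> f, z -> s / _ #: no change
2. o -> e, u -> i / F C0 _: fires at position(s) 10: nevepsediideka
surface: nevepsediideka

cell CLASS=fe, RANK=ma, TOR=zo:
underlying: nevepse-ges-o-un
1. b -> p, d -> t, v -> f, z -> s / _ #: no change
2. o -> e, u -> i / F C0 _: fires at position(s) 11: nevepsegeseun
surface: nevepsegeseun


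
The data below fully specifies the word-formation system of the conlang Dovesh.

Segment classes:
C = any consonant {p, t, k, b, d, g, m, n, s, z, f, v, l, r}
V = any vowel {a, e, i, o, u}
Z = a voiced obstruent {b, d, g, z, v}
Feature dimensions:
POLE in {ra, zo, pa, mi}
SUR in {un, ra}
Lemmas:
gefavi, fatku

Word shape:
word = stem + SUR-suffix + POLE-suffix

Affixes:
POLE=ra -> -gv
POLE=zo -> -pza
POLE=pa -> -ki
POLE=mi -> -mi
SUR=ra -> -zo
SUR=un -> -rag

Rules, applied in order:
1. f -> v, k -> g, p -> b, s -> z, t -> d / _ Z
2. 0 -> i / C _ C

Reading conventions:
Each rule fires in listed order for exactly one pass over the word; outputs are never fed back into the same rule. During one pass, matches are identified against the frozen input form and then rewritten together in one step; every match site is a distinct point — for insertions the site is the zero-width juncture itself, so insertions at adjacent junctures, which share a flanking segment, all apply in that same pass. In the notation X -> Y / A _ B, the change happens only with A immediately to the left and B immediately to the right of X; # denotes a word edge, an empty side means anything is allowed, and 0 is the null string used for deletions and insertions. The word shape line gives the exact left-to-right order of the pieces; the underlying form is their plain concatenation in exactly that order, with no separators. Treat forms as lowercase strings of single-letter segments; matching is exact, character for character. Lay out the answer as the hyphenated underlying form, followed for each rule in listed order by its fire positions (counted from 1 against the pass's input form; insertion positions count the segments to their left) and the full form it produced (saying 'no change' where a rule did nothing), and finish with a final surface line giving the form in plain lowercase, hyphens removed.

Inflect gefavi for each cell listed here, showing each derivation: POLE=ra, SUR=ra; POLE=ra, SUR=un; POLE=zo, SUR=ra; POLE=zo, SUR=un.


cell POLE=ra, SUR=ra:
underlying: gefavi-zo-gv
1. f -> v, k -> g, p -> b, s -> z, t -> d / _ Z: no change
2. 0 -> i / C _ C: inserts after position(s) 9: gefavizogiv
surface: gefavizogiv

cell POLE=ra, SUR=un:
underlying: gefavi-rag-gv
1. f -> v, k -> g, p -> b, s -> z, t -> d / _ Z: no change
2. 0 -> i / C _ C: inserts after position(s) 9, 10: gefaviragigiv
surface: gefaviragigiv

cell POLE=zo, SUR=ra:
underlying: gefavi-zo-pza
1. f -> v, k -> g, p -> b, s -> z, t -> d / _ Z: fires at position(s) 9: gefavizobza
2. 0 -> i / C _ C: inserts after position(s) 9: gefavizobiza
surface: gefavizobiza

cell POLE=zo, SUR=un:
underlying: gefavi-rag-pza
1. f -> v, k -> g, p -> b, s -> z, t -> d / _ Z: fires at position(s) 10: gefaviragbza
2. 0 -> i / C _ C: inserts after position(s) 9, 10: gefaviragibiza
surface: gefaviragibiza


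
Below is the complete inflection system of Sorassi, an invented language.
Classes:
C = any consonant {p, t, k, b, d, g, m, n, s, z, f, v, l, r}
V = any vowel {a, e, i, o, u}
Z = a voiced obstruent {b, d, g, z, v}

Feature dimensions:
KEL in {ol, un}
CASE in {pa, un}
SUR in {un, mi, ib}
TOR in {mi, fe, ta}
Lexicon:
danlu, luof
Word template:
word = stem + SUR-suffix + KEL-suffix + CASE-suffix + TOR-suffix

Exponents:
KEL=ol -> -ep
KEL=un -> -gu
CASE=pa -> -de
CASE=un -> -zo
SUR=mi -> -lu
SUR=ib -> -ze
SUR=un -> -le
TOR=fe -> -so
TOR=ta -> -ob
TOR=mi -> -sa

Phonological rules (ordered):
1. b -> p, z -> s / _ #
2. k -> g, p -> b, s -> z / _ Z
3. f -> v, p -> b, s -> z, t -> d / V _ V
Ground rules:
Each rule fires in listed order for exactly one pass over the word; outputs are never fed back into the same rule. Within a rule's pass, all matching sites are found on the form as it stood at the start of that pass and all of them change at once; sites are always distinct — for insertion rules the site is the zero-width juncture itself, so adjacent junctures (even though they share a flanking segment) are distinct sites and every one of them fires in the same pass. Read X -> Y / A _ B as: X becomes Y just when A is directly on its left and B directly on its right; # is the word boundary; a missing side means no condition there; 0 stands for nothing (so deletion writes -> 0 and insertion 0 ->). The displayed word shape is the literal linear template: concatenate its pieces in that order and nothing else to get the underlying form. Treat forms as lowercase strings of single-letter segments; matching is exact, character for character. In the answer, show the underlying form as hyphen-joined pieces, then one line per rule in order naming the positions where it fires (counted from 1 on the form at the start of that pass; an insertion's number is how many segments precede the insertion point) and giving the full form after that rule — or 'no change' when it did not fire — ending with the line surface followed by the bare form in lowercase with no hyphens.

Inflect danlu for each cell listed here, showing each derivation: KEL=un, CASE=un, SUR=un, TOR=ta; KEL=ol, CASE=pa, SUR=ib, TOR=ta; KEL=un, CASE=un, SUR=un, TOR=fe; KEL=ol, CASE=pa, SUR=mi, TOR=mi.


cell KEL=un, CASE=un, SUR=un, TOR=ta:
underlying: danlu-le-gu-zo-ob
1. b -> p, z -> s / _ #: fires at position(s) 13: danluleguzoop
2. k -> g, p -> b, s -> z / _ Z: no change
3. f -> v, p -> b, s -> z, t -> d / V _ V: no change
surface: danluleguzoop

cell KEL=ol, CASE=pa, SUR=ib, TOR=ta:
underlying: danlu-ze-ep-de-ob
1. b -> p, z -> s / _ #: fires at position(s) 13: danluzeepdeop
2. k -> g, p -> b, s -> z / _ Z: fires at position(s) 9: danluzeebdeop
3. f -> v, p -> b, s -> z, t -> d / V _ V: no change
surface: danluzeebdeop

cell KEL=un, CASE=un, SUR=un, TOR=fe:
underlying: danlu-le-gu-zo-so
1. b -> p, z -> s / _ #: no change
2. k -> g, p -> b, s -> z / _ Z: no change
3. f -> v, p -> b, s -> z, t -> d / V _ V: fires at position(s) 12: danluleguzozo
surface: danluleguzozo

cell KEL=ol, CASE=pa, SUR=mi, TOR=mi:
underlying: danlu-lu-ep-de-sa
1. b -> p, z -> s / _ #: no change
2. k -> g, p -> b, s -> z / _ Z: fires at position(s) 9: danluluebdesa
3. f -> v, p -> b, s -> z, t -> d / V _ V: fires at position(s) 12: danluluebdeza
surface: danluluebdeza


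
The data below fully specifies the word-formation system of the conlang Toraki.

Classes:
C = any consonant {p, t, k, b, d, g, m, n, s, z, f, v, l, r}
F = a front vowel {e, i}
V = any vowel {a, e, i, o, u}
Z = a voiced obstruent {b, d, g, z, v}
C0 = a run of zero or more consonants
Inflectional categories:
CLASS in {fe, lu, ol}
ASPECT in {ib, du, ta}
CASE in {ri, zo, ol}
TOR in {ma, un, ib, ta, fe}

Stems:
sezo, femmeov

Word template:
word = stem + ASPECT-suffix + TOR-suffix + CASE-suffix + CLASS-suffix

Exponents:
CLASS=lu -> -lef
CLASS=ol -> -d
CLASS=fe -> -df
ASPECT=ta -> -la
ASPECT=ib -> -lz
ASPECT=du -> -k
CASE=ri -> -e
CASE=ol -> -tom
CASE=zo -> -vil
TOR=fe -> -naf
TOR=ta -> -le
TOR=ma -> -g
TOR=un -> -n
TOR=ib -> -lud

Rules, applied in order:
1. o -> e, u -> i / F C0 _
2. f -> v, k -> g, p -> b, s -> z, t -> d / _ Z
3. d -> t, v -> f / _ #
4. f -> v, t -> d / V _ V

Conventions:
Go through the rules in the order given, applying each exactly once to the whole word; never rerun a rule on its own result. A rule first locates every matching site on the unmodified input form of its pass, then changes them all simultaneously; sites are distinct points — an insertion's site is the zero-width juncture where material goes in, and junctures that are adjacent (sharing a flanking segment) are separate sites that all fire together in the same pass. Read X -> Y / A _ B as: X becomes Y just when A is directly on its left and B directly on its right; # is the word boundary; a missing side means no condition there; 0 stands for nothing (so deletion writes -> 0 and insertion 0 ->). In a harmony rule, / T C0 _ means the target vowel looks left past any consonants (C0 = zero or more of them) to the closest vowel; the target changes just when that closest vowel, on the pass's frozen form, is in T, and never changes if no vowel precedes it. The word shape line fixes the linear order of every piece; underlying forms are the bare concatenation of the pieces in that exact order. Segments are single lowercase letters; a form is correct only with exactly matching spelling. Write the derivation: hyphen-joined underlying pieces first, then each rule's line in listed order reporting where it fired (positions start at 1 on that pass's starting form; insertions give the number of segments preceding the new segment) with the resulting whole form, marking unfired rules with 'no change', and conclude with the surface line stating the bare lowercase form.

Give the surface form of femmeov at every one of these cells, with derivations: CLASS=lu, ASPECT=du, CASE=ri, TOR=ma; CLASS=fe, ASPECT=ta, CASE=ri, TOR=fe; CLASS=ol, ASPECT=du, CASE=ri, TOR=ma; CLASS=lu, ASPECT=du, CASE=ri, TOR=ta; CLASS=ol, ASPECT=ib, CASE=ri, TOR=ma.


cell CLASS=lu, ASPECT=du, CASE=ri, TOR=ma:
underlying: femmeov-k-g-e-lef
1. o -> e, u -> i / F C0 _: fires at position(s) 6: femmeevkgelef
2. f -> v, k -> g, p -> b, s -> z, t -> d / _ Z: fires at position(s) 8: femmeevggelef
3. d -> t, v -> f / _ #: no change
4. f -> v, t -> d / V _ V: no change
surface: femmeevggelef

cell CLASS=fe, ASPECT=ta, CASE=ri, TOR=fe:
underlying: femmeov-la-naf-e-df
1. o -> e, u -> i / F C0 _: fires at position(s) 6: femmeevlanafedf
2. f -> v, k -> g, p -> b, s -> z, t -> d / _ Z: no change
3. d -> t, v -> f / _ #: no change
4. f -> v, t -> d / V _ V: fires at position(s) 12: femmeevlanavedf
surface: femmeevlanavedf

cell CLASS=ol, ASPECT=du, CASE=ri, TOR=ma:
underlying: femmeov-k-g-e-d
1. o -> e, u -> i / F C0 _: fires at position(s) 6: femmeevkged
2. f -> v, k -> g, p -> b, s -> z, t -> d / _ Z: fires at position(s) 8: femmeevgged
3. d -> t, v -> f / _ #: fires at position(s) 11: femmeevgget
4. f -> v, t -> d / V _ V: no change
surface: femmeevgget

cell CLASS=lu, ASPECT=du, CASE=ri, TOR=ta:
underlying: femmeov-k-le-e-lef
1. o -> e, u -> i / F C0 _: fires at position(s) 6: femmeevkleelef
2. f -> v, k -> g, p -> b, s -> z, t -> d / _ Z: no change
3. d -> t, v -> f / _ #: no change
4. f -> v, t -> d / V _ V: no change
surface: femmeevkleelef

cell CLASS=ol, ASPECT=ib, CASE=ri, TOR=ma:
underlying: femmeov-lz-g-e-d
1. o -> e, u -> i / F C0 _: fires at position(s) 6: femmeevlzged
2. f -> v, k -> g, p -> b, s -> z, t -> d / _ Z: no change
3. d -> t, v -> f / _ #: fires at position(s) 12: femmeevlzget
4. f -> v, t -> d / V _ V: no change
surface: femmeevlzget
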